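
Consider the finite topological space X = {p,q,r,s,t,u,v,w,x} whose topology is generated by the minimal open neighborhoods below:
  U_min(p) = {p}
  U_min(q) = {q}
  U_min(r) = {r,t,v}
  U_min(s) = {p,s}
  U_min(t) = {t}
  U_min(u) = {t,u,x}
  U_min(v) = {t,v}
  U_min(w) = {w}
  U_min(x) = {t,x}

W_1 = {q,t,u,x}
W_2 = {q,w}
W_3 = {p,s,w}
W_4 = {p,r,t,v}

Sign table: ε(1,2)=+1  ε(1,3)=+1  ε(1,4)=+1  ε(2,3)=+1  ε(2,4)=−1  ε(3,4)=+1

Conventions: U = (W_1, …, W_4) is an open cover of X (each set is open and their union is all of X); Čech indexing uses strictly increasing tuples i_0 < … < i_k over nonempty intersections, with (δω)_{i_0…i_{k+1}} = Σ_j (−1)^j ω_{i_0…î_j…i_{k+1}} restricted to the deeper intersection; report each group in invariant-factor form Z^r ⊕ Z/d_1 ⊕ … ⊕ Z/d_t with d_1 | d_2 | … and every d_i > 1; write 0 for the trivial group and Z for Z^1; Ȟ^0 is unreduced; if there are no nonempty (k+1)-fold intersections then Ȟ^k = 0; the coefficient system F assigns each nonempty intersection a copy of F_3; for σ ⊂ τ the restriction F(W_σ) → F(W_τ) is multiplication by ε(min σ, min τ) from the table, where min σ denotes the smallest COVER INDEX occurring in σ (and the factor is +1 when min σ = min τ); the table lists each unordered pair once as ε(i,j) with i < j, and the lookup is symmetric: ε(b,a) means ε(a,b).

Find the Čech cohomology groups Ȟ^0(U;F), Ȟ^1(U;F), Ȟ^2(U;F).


Ȟ^0 ≅ Z/3, Ȟ^1 ≅ Z/3 and Ȟ^2 ≅ 0

nerve of the cover:
  W12={q} W14={t} W23={w} W34={p}
C dims 4,4; δ0: rk_F3 3
Ȟ^0 = (4 − 3) − 0 = 1, so Ȟ^0 ≅ Z/3
Ȟ^1 = (4 − 0) − 3 = 1, so Ȟ^1 ≅ Z/3
Ȟ^2 = (0 − 0) − 0 = 0, so Ȟ^2 ≅ 0


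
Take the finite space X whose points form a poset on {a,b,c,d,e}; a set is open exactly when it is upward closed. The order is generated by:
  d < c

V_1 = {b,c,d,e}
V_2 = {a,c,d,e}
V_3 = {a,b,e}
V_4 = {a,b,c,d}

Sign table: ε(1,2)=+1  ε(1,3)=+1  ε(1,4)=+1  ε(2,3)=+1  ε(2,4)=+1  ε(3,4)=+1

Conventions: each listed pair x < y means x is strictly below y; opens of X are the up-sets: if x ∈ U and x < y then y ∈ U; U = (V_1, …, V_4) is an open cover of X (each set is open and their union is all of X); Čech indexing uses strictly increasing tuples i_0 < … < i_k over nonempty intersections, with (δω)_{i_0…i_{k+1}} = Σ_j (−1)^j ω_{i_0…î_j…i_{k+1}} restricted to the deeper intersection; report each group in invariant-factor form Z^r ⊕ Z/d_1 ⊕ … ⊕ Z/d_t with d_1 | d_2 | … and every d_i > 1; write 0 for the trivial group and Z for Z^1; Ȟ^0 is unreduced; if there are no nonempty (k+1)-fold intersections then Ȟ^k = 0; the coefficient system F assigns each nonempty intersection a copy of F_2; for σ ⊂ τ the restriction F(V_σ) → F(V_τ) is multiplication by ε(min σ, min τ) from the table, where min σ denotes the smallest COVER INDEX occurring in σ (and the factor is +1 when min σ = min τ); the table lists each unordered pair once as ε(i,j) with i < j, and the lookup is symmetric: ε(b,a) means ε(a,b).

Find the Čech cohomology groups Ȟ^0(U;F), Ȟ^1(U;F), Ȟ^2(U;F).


nerve simplices:
  V12={c,d,e} V13={b,e} V14={b,c,d} V23={a,e} V24={a,c,d} V34={a,b}
  V123={e} V124={c,d} V134={b} V234={a}
C dims 4,6,4; δ0: rk_F2 3; δ1: rk_F2 3
degree 0: 4−3−0 = 1 → Ȟ^0 ≅ Z/2
degree 1: 6−3−3 = 0 → Ȟ^1 ≅ 0
degree 2: 4−0−3 = 1 → Ȟ^2 ≅ Z/2

Ȟ^0 = Z/2,  Ȟ^1 = 0,  Ȟ^2 = Z/2


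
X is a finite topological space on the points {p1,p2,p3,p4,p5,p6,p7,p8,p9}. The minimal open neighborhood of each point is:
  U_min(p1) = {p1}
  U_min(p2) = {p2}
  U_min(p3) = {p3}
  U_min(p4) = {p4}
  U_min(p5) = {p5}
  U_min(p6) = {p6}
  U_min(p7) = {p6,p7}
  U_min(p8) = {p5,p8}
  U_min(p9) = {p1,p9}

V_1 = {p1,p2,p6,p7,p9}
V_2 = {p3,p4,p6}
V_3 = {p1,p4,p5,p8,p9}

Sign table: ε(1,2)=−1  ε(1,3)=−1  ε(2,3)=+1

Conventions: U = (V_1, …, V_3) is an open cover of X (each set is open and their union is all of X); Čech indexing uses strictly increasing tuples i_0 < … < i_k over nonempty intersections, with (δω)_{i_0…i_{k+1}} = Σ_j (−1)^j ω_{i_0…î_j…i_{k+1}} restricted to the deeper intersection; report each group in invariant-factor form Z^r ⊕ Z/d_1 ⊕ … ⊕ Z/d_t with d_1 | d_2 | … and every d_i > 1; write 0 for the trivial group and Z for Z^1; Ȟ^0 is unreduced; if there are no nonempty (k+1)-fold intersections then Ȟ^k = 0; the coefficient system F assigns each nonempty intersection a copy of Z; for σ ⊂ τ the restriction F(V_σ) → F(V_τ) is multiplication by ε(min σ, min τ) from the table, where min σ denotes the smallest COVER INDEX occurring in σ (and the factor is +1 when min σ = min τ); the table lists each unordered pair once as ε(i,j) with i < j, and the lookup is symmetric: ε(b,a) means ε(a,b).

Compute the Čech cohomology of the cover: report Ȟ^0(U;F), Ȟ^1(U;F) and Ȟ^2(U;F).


nerve of the cover:
  V12={p6} V13={p1,p9} V23={p4}
C dims 3,3; δ0: rk 2, SNF 1^2
Ȟ^0 = (3 − 2) − 0 = 1, so Ȟ^0 ≅ Z
Ȟ^1 = (3 − 0) − 2 = 1, so Ȟ^1 ≅ Z
Ȟ^2 = (0 − 0) − 0 = 0, so Ȟ^2 ≅ 0

Ȟ^0 ≅ Z, Ȟ^1 ≅ Z and Ȟ^2 ≅ 0


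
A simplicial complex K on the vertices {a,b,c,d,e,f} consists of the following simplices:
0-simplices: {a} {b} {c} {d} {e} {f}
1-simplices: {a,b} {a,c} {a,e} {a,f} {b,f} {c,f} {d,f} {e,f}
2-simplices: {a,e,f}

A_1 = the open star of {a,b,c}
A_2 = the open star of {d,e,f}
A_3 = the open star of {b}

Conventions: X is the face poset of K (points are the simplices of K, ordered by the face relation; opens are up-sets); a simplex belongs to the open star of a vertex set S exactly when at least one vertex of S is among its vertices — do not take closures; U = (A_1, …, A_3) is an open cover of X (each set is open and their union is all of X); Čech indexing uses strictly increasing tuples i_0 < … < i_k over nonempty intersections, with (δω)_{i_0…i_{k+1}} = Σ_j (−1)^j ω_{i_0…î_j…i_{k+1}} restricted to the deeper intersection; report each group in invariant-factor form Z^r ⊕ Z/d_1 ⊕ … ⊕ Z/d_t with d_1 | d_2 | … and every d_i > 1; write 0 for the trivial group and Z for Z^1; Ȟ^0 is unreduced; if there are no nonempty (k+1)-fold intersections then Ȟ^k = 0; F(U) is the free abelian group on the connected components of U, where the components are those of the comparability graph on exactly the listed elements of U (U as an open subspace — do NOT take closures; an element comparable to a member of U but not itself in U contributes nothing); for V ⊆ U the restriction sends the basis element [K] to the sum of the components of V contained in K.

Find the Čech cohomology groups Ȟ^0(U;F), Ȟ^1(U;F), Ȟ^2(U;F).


intersection data:
  A1={{a},{b},{c},{a,b},{a,c},{a,e},{a,f},{b,f},{c,f},{a,e,f}} A2={{d},{e},{f},{a,e},{a,f},{b,f},{c,f},{d,f},{e,f},{a,e,f}} A3={{b},{a,b},{b,f}}
  A12={{a,e},{a,f},{b,f},{c,f},{a,e,f}} A13={{b},{a,b},{b,f}} A23={{b,f}}
  A123={{b,f}}
components per intersection:
  A1: {{a},{b},{c},{a,b},{a,c},{a,e},{a,f},{b,f},{c,f},{a,e,f}}
  A2: {{d},{e},{f},{a,e},{a,f},{b,f},{c,f},{d,f},{e,f},{a,e,f}}
  A3: {{b},{a,b},{b,f}}
  A12: {{a,e},{a,f},{a,e,f}} {{b,f}} {{c,f}}
  A13: {{b},{a,b},{b,f}}
  A23: {{b,f}}
  A123: {{b,f}}
C dims 3,5,1; δ0: rk 2, SNF 1^2; δ1: rk 1, SNF 1^1
Ȟ^0 = (3 − 2) − 0 = 1, so Ȟ^0 ≅ Z
Ȟ^1 = (5 − 1) − 2 = 2, so Ȟ^1 ≅ Z^2
Ȟ^2 = (1 − 0) − 1 = 0, so Ȟ^2 ≅ 0

Ȟ^0(U;F) ≅ Z; Ȟ^1(U;F) ≅ Z^2; Ȟ^2(U;F) ≅ 0


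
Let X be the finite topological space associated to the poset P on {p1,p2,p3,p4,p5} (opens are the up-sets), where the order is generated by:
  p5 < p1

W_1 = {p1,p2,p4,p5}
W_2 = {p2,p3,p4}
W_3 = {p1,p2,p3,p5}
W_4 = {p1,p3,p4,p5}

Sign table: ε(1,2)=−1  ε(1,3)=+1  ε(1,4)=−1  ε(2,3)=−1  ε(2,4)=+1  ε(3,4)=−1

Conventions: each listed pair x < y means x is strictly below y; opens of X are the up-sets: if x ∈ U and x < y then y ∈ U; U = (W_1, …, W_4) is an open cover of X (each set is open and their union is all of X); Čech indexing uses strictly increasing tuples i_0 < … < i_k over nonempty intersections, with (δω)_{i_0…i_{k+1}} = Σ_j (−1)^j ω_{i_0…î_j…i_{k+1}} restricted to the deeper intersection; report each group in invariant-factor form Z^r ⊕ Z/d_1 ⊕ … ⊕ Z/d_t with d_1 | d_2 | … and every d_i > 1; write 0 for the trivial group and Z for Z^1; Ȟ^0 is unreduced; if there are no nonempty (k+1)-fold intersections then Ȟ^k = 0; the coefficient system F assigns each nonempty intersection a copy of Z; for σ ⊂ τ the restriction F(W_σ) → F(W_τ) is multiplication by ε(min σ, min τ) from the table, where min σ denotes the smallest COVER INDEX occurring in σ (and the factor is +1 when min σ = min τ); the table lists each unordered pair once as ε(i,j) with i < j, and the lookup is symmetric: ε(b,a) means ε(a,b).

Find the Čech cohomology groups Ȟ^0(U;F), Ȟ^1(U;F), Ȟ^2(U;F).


nonempty intersections:
  W12={p2,p4} W13={p1,p2,p5} W14={p1,p4,p5} W23={p2,p3} W24={p3,p4} W34={p1,p3,p5}
  W123={p2} W124={p4} W134={p1,p5} W234={p3}
C dims 4,6,4; δ0: rk 3, SNF 1^3; δ1: rk 3, SNF 1^3
Ȟ^0: (4−3)−0=1 ⇒ Z
Ȟ^1: (6−3)−3=0 ⇒ 0
Ȟ^2: (4−0)−3=1 ⇒ Z

Ȟ^0 ≅ Z,  Ȟ^1 ≅ 0,  Ȟ^2 ≅ Z


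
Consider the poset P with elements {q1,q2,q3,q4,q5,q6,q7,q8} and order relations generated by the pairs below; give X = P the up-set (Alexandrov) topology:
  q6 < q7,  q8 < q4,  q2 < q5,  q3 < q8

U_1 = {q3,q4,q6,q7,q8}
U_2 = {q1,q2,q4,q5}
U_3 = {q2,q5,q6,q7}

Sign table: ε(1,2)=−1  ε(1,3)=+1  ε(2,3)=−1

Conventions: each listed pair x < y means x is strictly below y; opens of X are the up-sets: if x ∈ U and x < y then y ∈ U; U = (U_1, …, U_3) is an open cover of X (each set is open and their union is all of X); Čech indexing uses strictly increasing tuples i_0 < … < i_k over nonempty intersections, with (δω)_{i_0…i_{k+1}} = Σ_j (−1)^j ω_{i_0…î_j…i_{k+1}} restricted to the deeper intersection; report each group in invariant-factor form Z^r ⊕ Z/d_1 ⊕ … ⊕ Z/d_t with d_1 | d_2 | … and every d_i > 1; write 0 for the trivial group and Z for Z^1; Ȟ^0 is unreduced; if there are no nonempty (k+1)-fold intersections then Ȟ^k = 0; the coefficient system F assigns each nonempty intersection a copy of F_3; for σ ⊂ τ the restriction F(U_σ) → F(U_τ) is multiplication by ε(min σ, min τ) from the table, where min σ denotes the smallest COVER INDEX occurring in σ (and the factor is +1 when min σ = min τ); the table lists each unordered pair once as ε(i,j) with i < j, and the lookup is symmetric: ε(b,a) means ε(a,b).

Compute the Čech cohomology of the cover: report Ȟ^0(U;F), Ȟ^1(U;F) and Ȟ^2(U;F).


Ȟ^0 ≅ Z/3,  Ȟ^1 ≅ Z/3,  Ȟ^2 ≅ 0

nonempty intersections:
  U12={q4} U13={q6,q7} U23={q2,q5}
C dims 3,3; δ0: rk_F3 2
Ȟ^0: (3−2)−0=1 ⇒ Z/3
Ȟ^1: (3−0)−2=1 ⇒ Z/3
Ȟ^2: (0−0)−0=0 ⇒ 0


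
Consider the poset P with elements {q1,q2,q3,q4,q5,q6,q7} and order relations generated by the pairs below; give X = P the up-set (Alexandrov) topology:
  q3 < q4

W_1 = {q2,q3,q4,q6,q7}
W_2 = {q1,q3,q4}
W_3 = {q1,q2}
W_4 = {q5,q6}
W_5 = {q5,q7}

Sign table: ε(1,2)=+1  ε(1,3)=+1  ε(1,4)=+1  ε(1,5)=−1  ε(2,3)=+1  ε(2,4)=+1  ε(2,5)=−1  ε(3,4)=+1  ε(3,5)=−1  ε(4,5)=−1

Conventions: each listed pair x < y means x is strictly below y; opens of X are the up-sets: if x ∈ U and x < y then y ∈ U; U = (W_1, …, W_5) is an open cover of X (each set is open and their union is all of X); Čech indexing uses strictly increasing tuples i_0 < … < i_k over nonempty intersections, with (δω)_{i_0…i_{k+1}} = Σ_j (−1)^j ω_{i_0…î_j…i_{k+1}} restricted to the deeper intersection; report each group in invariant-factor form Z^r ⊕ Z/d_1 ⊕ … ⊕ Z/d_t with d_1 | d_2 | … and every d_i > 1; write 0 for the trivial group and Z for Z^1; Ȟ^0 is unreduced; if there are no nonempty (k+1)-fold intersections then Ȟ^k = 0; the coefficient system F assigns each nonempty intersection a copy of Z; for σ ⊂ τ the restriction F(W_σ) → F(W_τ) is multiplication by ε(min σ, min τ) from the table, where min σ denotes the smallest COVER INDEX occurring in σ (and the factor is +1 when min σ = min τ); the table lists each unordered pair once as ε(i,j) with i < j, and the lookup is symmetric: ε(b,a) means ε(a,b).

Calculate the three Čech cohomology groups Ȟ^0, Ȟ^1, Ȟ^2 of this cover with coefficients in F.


nerve of the cover:
  W12={q3,q4} W13={q2} W14={q6} W15={q7} W23={q1} W45={q5}
C dims 5,6; δ0: rk 4, SNF 1^4
Ȟ^0 = (5 − 4) − 0 = 1, so Ȟ^0 ≅ Z
Ȟ^1 = (6 − 0) − 4 = 2, so Ȟ^1 ≅ Z^2
Ȟ^2 = (0 − 0) − 0 = 0, so Ȟ^2 ≅ 0

Ȟ^0 = Z, Ȟ^1 = Z^2, Ȟ^2 = 0


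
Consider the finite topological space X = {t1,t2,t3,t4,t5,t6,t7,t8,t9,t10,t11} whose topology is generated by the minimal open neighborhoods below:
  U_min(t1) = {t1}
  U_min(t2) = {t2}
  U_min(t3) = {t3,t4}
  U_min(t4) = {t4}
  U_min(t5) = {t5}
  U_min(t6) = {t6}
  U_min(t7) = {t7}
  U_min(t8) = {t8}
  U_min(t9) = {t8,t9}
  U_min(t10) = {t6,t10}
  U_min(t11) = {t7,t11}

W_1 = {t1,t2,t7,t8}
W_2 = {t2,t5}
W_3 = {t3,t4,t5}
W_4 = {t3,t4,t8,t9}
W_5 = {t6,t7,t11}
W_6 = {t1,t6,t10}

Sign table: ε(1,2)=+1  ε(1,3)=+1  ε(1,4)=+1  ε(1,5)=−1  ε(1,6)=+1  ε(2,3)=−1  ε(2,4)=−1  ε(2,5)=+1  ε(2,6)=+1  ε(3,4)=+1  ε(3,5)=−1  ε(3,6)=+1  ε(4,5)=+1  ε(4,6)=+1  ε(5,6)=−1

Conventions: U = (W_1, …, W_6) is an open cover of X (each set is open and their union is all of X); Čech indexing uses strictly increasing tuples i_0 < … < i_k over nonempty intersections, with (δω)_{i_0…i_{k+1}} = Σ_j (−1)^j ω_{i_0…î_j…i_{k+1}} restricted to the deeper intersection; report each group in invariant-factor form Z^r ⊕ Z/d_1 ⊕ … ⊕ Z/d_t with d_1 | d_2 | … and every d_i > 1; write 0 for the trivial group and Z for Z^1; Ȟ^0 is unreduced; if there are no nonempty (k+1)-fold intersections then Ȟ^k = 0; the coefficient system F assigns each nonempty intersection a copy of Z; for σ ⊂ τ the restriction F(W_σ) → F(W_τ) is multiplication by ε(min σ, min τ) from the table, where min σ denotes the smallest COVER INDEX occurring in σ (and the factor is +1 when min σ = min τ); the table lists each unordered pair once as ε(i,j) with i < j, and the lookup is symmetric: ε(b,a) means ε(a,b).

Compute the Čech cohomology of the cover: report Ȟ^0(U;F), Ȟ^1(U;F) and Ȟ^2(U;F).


Ȟ^0(U;F) ≅ 0, Ȟ^1(U;F) ≅ Z ⊕ Z/2, Ȟ^2(U;F) ≅ 0

intersection data:
  W12={t2} W14={t8} W15={t7} W16={t1} W23={t5} W34={t3,t4} W56={t6}
C dims 6,7; δ0: rk 6, SNF 1^5·2
Ȟ^0 = (6 − 6) − 0 = 0, so Ȟ^0 ≅ 0
Ȟ^1 = (7 − 0) − 6 = 1 plus torsion [2], so Ȟ^1 ≅ Z ⊕ Z/2
Ȟ^2 = (0 − 0) − 0 = 0, so Ȟ^2 ≅ 0


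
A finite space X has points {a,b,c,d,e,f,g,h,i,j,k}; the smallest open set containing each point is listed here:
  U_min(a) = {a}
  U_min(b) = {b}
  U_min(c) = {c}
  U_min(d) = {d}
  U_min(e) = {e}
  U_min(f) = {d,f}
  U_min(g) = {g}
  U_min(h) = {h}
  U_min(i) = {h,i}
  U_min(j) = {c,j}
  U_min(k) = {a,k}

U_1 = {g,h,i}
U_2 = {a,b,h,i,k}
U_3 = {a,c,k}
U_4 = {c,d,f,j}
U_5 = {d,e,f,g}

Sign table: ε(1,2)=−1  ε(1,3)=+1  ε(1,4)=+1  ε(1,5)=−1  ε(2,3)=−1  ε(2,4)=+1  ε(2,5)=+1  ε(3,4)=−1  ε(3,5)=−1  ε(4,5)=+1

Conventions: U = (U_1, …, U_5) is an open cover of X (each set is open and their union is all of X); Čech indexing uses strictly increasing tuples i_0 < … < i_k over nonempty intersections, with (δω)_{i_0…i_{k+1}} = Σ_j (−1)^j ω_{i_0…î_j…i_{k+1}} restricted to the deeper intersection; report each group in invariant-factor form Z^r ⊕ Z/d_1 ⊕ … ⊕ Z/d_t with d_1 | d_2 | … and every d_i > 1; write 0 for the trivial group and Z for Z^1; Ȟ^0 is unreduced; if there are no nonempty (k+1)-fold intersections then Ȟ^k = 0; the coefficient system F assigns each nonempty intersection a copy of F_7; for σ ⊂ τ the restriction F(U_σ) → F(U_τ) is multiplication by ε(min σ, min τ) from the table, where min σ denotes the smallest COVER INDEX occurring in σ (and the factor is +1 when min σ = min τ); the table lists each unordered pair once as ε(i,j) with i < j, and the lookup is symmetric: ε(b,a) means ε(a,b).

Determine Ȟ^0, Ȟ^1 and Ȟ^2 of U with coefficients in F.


Ȟ^0 = Z/7, Ȟ^1 = Z/7 and Ȟ^2 = 0

nerve of the cover:
  U12={h,i} U15={g} U23={a,k} U34={c} U45={d,f}
C dims 5,5; δ0: rk_F7 4
Ȟ^0 = (5 − 4) − 0 = 1, so Ȟ^0 ≅ Z/7
Ȟ^1 = (5 − 0) − 4 = 1, so Ȟ^1 ≅ Z/7
Ȟ^2 = (0 − 0) − 0 = 0, so Ȟ^2 ≅ 0


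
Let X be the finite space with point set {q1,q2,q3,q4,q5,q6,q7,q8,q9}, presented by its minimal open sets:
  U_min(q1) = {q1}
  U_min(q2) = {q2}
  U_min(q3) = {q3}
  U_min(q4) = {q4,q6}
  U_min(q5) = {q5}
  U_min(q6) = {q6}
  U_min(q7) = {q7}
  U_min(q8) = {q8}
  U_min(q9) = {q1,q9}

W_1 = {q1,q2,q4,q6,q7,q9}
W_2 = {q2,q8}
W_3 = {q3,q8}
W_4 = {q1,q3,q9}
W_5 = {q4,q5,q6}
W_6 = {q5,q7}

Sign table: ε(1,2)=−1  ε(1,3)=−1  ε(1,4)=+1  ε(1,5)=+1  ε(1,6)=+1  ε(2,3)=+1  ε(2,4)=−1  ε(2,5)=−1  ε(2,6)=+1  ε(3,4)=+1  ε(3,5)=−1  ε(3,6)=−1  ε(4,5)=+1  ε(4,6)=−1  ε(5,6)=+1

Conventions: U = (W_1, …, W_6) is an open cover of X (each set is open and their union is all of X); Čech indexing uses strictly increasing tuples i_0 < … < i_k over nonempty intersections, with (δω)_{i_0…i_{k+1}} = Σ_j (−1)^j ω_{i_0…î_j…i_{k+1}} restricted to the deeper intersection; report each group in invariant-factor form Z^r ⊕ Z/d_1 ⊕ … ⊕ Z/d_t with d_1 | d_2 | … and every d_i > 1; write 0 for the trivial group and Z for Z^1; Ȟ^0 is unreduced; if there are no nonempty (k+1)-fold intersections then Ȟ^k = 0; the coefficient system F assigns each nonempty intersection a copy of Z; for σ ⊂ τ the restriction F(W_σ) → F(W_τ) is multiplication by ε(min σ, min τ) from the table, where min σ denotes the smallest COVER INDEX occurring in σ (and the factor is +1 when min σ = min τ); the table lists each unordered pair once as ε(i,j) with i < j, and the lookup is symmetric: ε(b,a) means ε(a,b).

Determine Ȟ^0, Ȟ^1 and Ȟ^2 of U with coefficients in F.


Ȟ^0 = 0; Ȟ^1 = Z ⊕ Z/2; Ȟ^2 = 0

nonempty intersections:
  W12={q2} W14={q1,q9} W15={q4,q6} W16={q7} W23={q8} W34={q3} W56={q5}
C dims 6,7; δ0: rk 6, SNF 1^5·2
Ȟ^0: (6−6)−0=0 ⇒ 0
Ȟ^1: (7−0)−6=1 plus torsion [2] ⇒ Z ⊕ Z/2
Ȟ^2: (0−0)−0=0 ⇒ 0


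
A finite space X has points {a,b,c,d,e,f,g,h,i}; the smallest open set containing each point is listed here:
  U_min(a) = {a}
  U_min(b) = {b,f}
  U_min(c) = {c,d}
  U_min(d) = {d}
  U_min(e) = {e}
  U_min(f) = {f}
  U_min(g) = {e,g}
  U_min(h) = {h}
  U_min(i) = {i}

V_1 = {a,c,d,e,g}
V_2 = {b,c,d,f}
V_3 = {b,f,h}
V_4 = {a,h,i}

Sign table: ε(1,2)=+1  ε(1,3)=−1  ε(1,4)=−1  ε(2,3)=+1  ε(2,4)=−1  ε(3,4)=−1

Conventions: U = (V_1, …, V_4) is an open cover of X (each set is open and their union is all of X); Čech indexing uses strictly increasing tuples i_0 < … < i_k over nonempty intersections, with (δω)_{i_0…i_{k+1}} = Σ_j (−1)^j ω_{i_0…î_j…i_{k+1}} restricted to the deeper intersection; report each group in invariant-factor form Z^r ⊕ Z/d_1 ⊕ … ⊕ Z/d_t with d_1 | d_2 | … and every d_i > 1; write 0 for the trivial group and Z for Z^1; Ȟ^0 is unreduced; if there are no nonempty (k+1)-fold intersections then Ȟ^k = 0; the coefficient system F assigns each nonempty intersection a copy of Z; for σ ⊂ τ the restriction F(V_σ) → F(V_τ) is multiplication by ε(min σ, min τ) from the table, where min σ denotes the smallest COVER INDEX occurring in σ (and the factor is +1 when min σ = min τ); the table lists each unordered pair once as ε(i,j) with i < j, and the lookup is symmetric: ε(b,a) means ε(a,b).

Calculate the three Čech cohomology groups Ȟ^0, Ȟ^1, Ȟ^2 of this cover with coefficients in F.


Ȟ^0 ≅ Z, Ȟ^1 ≅ Z and Ȟ^2 ≅ 0

cover nerve:
  V12={c,d} V14={a} V23={b,f} V34={h}
C dims 4,4; δ0: rk 3, SNF 1^3
Ȟ^0: (4−3)−0=1 ⇒ Z
Ȟ^1: (4−0)−3=1 ⇒ Z
Ȟ^2: (0−0)−0=0 ⇒ 0


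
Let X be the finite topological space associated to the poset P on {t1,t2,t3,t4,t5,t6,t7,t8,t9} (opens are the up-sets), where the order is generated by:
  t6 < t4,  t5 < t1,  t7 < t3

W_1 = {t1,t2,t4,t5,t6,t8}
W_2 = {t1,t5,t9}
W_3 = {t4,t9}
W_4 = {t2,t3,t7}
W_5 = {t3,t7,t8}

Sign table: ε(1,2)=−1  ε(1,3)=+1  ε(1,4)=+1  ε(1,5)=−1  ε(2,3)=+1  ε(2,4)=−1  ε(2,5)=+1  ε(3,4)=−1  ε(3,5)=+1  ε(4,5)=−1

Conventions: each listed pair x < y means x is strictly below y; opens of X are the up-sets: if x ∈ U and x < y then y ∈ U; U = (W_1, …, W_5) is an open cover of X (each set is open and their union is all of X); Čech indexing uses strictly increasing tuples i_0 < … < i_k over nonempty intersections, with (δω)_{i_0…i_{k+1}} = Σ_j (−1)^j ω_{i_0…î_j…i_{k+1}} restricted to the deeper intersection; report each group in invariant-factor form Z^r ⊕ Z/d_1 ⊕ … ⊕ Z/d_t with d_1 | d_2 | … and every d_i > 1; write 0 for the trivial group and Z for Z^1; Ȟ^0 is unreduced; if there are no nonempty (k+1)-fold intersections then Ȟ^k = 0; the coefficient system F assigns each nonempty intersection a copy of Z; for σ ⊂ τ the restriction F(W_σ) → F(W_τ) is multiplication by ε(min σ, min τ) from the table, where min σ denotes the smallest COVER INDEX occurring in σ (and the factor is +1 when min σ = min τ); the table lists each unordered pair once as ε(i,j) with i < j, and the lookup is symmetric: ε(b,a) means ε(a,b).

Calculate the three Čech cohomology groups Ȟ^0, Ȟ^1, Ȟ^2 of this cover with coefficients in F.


nonempty intersections:
  W12={t1,t5} W13={t4} W14={t2} W15={t8} W23={t9} W45={t3,t7}
C dims 5,6; δ0: rk 5, SNF 1^4·2
Ȟ^0: (5−5)−0=0 ⇒ 0
Ȟ^1: (6−0)−5=1 plus torsion [2] ⇒ Z ⊕ Z/2
Ȟ^2: (0−0)−0=0 ⇒ 0

Ȟ^0 ≅ 0, Ȟ^1 ≅ Z ⊕ Z/2 and Ȟ^2 ≅ 0


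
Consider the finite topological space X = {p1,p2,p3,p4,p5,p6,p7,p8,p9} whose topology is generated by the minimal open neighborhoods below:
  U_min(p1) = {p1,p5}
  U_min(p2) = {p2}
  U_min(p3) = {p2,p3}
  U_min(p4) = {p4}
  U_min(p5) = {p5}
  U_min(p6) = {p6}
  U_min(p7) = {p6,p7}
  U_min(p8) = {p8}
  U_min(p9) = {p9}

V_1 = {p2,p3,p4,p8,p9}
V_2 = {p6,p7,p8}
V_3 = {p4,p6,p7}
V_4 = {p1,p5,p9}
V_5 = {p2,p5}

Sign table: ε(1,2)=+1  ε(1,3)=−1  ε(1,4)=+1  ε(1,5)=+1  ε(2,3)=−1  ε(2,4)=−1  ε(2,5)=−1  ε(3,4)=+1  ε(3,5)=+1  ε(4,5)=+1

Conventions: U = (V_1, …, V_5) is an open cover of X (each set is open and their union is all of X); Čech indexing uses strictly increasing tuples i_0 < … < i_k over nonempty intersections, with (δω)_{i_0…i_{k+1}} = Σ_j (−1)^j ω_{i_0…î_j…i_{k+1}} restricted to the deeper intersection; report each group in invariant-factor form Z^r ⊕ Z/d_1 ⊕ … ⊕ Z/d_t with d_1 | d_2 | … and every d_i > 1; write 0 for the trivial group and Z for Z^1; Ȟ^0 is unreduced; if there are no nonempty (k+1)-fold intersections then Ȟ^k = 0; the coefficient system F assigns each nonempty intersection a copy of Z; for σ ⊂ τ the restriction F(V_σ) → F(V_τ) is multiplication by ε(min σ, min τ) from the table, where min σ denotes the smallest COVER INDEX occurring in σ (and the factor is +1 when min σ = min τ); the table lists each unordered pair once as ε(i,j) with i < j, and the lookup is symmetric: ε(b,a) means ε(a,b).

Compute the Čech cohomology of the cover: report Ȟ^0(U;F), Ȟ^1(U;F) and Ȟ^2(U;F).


nonempty overlaps:
  V12={p8} V13={p4} V14={p9} V15={p2} V23={p6,p7} V45={p5}
C dims 5,6; δ0: rk 4, SNF 1^4
degree 0: 5−4−0 = 1 → Ȟ^0 ≅ Z
degree 1: 6−0−4 = 2 → Ȟ^1 ≅ Z^2
degree 2: 0−0−0 = 0 → Ȟ^2 ≅ 0

Ȟ^0(U;F) ≅ Z, Ȟ^1(U;F) ≅ Z^2, Ȟ^2(U;F) ≅ 0


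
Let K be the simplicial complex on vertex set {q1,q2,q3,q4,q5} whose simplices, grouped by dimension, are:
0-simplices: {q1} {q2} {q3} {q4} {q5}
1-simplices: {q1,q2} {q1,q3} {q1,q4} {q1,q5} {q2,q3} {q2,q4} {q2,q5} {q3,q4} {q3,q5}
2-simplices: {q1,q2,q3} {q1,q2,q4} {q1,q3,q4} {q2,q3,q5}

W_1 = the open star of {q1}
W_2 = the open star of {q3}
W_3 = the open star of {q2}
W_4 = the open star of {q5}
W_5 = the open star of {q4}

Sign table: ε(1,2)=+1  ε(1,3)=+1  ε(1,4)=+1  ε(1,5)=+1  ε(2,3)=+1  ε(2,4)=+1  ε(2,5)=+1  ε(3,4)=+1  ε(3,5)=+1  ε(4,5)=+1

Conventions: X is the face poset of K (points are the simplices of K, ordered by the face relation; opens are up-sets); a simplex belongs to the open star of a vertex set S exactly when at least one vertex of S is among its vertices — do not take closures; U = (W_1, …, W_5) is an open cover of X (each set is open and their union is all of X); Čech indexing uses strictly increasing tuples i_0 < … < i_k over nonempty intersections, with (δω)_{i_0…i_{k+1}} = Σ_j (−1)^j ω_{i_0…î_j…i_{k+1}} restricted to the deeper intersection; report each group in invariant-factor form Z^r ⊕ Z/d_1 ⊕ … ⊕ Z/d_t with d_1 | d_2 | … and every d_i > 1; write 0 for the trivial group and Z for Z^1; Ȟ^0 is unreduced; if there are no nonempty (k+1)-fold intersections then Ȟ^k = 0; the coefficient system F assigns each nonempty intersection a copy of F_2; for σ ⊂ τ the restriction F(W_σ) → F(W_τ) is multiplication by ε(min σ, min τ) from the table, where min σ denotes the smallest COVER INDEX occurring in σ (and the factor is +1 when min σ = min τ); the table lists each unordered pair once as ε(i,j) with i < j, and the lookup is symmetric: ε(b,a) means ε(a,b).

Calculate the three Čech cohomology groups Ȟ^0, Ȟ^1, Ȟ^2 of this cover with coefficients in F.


nonempty intersections:
  W1={{q1},{q1,q2},{q1,q3},{q1,q4},{q1,q5},{q1,q2,q3},{q1,q2,q4},{q1,q3,q4}} W2={{q3},{q1,q3},{q2,q3},{q3,q4},{q3,q5},{q1,q2,q3},{q1,q3,q4},{q2,q3,q5}} W3={{q2},{q1,q2},{q2,q3},{q2,q4},{q2,q5},{q1,q2,q3},{q1,q2,q4},{q2,q3,q5}} W4={{q5},{q1,q5},{q2,q5},{q3,q5},{q2,q3,q5}} W5={{q4},{q1,q4},{q2,q4},{q3,q4},{q1,q2,q4},{q1,q3,q4}}
  W12={{q1,q3},{q1,q2,q3},{q1,q3,q4}} W13={{q1,q2},{q1,q2,q3},{q1,q2,q4}} W14={{q1,q5}} W15={{q1,q4},{q1,q2,q4},{q1,q3,q4}} W23={{q2,q3},{q1,q2,q3},{q2,q3,q5}} W24={{q3,q5},{q2,q3,q5}} W25={{q3,q4},{q1,q3,q4}} W34={{q2,q5},{q2,q3,q5}} W35={{q2,q4},{q1,q2,q4}}
  W123={{q1,q2,q3}} W125={{q1,q3,q4}} W135={{q1,q2,q4}} W234={{q2,q3,q5}}
C dims 5,9,4; δ0: rk_F2 4; δ1: rk_F2 4
Ȟ^0: (5−4)−0=1 ⇒ Z/2
Ȟ^1: (9−4)−4=1 ⇒ Z/2
Ȟ^2: (4−0)−4=0 ⇒ 0

Ȟ^0 ≅ Z/2; Ȟ^1 ≅ Z/2; Ȟ^2 ≅ 0


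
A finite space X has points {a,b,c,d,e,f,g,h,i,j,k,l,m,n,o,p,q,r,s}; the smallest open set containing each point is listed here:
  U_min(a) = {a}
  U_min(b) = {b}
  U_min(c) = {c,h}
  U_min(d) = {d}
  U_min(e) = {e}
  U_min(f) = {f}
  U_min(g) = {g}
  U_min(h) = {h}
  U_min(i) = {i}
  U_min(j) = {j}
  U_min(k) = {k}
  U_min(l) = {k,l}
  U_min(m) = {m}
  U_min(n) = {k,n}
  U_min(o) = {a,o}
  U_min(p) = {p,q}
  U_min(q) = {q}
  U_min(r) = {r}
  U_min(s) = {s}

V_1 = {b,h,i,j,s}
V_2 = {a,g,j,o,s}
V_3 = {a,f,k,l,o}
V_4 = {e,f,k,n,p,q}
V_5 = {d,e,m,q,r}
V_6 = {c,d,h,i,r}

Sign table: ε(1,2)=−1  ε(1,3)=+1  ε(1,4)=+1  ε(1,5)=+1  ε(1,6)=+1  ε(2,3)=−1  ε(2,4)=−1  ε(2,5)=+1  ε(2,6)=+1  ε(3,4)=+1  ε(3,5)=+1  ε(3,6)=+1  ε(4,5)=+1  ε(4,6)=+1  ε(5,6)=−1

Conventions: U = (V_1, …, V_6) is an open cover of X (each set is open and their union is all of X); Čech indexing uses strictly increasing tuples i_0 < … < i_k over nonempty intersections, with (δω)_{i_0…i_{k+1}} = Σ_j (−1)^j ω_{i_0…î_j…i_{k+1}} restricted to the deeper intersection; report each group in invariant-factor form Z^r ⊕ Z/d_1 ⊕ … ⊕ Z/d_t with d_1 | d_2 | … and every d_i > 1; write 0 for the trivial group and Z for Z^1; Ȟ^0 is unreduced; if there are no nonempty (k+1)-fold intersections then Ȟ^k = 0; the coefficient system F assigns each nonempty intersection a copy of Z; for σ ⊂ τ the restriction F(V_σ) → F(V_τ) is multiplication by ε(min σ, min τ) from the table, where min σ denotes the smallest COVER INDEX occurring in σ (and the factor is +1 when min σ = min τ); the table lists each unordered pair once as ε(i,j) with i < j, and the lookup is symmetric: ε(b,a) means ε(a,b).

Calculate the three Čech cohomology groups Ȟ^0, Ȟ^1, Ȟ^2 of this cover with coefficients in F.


Ȟ^0 = 0, Ȟ^1 = Z/2, Ȟ^2 = 0

nerve of the cover:
  V12={j,s} V16={h,i} V23={a,o} V34={f,k} V45={e,q} V56={d,r}
C dims 6,6; δ0: rk 6, SNF 1^5·2
Ȟ^0 = (6 − 6) − 0 = 0, so Ȟ^0 ≅ 0
Ȟ^1 = (6 − 0) − 6 = 0 plus torsion [2], so Ȟ^1 ≅ Z/2
Ȟ^2 = (0 − 0) − 0 = 0, so Ȟ^2 ≅ 0


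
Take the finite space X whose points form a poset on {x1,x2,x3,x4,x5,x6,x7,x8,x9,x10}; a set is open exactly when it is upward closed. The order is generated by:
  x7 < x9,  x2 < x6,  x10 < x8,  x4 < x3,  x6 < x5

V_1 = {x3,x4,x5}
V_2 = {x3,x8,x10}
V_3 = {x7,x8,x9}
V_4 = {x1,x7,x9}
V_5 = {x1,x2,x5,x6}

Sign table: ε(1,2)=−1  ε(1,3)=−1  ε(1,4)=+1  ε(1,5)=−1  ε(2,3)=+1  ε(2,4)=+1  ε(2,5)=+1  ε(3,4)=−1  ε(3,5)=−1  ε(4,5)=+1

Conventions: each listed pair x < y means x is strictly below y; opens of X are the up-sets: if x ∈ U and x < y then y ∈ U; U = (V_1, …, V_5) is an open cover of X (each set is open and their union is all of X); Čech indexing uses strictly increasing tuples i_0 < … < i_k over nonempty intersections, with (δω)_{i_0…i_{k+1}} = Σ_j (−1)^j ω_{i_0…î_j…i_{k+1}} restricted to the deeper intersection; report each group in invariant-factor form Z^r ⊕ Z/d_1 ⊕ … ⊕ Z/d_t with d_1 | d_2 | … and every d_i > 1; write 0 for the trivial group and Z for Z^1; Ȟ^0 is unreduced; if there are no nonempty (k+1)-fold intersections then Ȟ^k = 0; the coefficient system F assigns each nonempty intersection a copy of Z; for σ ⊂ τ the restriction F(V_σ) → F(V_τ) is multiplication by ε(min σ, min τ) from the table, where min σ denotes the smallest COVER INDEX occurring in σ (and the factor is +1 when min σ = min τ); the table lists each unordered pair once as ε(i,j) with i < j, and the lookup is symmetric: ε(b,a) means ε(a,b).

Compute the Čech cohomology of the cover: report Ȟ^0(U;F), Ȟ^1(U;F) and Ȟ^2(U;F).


Ȟ^0 ≅ 0, Ȟ^1 ≅ Z/2 and Ȟ^2 ≅ 0

nonempty intersections:
  V12={x3} V15={x5} V23={x8} V34={x7,x9} V45={x1}
C dims 5,5; δ0: rk 5, SNF 1^4·2
Ȟ^0: (5−5)−0=0 ⇒ 0
Ȟ^1: (5−0)−5=0 plus torsion [2] ⇒ Z/2
Ȟ^2: (0−0)−0=0 ⇒ 0


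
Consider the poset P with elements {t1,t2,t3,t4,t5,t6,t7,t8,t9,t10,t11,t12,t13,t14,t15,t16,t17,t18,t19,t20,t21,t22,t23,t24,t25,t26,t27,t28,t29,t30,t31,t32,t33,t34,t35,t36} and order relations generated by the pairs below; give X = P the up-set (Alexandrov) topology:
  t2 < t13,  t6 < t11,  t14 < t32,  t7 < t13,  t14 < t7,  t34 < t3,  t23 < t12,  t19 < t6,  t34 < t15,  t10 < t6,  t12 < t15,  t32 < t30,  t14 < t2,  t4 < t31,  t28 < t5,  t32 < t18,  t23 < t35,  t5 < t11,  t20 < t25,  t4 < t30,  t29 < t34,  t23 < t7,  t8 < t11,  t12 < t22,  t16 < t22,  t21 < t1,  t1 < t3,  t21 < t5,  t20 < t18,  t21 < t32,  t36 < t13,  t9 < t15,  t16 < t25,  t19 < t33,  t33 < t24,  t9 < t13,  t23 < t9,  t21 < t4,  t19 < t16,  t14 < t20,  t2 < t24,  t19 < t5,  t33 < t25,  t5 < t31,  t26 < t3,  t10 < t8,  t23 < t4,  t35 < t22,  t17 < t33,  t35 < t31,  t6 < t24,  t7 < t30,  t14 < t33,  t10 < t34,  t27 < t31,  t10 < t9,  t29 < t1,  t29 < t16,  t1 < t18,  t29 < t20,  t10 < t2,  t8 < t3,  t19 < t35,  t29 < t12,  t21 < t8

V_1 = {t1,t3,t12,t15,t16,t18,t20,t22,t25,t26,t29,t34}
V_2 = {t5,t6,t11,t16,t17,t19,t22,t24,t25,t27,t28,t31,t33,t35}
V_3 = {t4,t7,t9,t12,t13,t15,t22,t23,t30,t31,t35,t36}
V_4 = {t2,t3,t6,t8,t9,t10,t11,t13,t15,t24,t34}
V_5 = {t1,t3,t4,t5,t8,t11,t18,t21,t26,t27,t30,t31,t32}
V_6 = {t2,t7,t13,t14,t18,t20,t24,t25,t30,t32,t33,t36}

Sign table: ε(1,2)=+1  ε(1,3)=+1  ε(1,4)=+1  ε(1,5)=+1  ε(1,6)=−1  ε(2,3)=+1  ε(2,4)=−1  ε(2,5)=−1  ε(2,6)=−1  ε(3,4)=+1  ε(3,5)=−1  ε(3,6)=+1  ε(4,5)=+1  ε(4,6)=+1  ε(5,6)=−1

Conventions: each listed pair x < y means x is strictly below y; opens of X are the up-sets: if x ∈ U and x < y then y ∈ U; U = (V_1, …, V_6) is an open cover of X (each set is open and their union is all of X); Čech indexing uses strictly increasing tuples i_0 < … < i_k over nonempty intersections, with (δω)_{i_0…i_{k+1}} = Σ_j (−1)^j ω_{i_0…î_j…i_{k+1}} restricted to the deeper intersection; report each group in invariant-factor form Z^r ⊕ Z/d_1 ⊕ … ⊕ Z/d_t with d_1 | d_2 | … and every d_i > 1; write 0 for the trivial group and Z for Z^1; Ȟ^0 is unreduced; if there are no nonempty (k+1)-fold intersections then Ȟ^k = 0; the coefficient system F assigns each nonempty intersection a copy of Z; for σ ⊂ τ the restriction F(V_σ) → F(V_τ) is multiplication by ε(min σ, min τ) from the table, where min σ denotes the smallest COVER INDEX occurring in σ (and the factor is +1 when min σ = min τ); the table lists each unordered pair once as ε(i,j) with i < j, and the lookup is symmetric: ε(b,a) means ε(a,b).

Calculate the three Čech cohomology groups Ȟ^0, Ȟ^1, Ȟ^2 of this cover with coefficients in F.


Ȟ^0 ≅ 0, Ȟ^1 ≅ Z/2, Ȟ^2 ≅ Z

cover nerve:
  V12={t16,t22,t25} V13={t12,t15,t22} V14={t3,t15,t34} V15={t1,t3,t18,t26} V16={t18,t20,t25} V23={t22,t31,t35} V24={t6,t11,t24} V25={t5,t11,t27,t31} V26={t24,t25,t33} V34={t9,t13,t15} V35={t4,t30,t31} V36={t7,t13,t30,t36} V45={t3,t8,t11} V46={t2,t13,t24} V56={t18,t30,t32}
  V123={t22} V126={t25} V134={t15} V145={t3} V156={t18} V235={t31} V245={t11} V246={t24} V346={t13} V356={t30}
C dims 6,15,10; δ0: rk 6, SNF 1^5·2; δ1: rk 9, SNF 1^9
Ȟ^0: (6−6)−0=0 ⇒ 0
Ȟ^1: (15−9)−6=0 plus torsion [2] ⇒ Z/2
Ȟ^2: (10−0)−9=1 ⇒ Z


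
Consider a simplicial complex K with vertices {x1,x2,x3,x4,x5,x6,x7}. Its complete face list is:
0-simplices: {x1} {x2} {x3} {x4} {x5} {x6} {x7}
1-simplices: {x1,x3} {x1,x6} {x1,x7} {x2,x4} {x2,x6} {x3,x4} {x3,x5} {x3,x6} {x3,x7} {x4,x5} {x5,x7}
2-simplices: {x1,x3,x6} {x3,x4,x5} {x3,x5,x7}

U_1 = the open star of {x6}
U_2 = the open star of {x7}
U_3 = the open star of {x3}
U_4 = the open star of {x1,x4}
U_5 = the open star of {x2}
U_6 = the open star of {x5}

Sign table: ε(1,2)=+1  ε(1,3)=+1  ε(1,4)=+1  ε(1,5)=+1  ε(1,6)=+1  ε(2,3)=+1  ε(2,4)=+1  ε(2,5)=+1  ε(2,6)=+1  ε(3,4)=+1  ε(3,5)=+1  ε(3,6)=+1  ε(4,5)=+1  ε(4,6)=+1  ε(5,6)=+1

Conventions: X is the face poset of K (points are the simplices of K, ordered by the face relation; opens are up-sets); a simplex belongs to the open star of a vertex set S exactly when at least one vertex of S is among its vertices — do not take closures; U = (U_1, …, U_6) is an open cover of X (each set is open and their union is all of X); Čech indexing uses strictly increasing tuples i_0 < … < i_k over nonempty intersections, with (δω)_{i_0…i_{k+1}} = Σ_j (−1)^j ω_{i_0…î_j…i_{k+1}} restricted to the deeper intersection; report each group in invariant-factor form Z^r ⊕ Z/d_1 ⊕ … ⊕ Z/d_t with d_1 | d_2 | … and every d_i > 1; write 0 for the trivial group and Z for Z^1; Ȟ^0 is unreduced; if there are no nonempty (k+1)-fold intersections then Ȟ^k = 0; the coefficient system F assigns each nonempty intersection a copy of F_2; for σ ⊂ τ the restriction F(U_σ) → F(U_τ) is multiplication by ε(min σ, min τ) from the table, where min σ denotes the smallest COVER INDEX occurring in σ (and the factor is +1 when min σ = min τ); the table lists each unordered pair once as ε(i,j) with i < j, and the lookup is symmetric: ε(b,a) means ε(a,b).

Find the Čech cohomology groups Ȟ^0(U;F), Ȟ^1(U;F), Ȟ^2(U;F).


Ȟ^0 = Z/2, Ȟ^1 = Z/2 ⊕ Z/2 and Ȟ^2 = 0

nerve simplices:
  U1={{x6},{x1,x6},{x2,x6},{x3,x6},{x1,x3,x6}} U2={{x7},{x1,x7},{x3,x7},{x5,x7},{x3,x5,x7}} U3={{x3},{x1,x3},{x3,x4},{x3,x5},{x3,x6},{x3,x7},{x1,x3,x6},{x3,x4,x5},{x3,x5,x7}} U4={{x1},{x4},{x1,x3},{x1,x6},{x1,x7},{x2,x4},{x3,x4},{x4,x5},{x1,x3,x6},{x3,x4,x5}} U5={{x2},{x2,x4},{x2,x6}} U6={{x5},{x3,x5},{x4,x5},{x5,x7},{x3,x4,x5},{x3,x5,x7}}
  U13={{x3,x6},{x1,x3,x6}} U14={{x1,x6},{x1,x3,x6}} U15={{x2,x6}} U23={{x3,x7},{x3,x5,x7}} U24={{x1,x7}} U26={{x5,x7},{x3,x5,x7}} U34={{x1,x3},{x3,x4},{x1,x3,x6},{x3,x4,x5}} U36={{x3,x5},{x3,x4,x5},{x3,x5,x7}} U45={{x2,x4}} U46={{x4,x5},{x3,x4,x5}}
  U134={{x1,x3,x6}} U236={{x3,x5,x7}} U346={{x3,x4,x5}}
C dims 6,10,3; δ0: rk_F2 5; δ1: rk_F2 3
degree 0: 6−5−0 = 1 → Ȟ^0 ≅ Z/2
degree 1: 10−3−5 = 2 → Ȟ^1 ≅ Z/2 ⊕ Z/2
degree 2: 3−0−3 = 0 → Ȟ^2 ≅ 0


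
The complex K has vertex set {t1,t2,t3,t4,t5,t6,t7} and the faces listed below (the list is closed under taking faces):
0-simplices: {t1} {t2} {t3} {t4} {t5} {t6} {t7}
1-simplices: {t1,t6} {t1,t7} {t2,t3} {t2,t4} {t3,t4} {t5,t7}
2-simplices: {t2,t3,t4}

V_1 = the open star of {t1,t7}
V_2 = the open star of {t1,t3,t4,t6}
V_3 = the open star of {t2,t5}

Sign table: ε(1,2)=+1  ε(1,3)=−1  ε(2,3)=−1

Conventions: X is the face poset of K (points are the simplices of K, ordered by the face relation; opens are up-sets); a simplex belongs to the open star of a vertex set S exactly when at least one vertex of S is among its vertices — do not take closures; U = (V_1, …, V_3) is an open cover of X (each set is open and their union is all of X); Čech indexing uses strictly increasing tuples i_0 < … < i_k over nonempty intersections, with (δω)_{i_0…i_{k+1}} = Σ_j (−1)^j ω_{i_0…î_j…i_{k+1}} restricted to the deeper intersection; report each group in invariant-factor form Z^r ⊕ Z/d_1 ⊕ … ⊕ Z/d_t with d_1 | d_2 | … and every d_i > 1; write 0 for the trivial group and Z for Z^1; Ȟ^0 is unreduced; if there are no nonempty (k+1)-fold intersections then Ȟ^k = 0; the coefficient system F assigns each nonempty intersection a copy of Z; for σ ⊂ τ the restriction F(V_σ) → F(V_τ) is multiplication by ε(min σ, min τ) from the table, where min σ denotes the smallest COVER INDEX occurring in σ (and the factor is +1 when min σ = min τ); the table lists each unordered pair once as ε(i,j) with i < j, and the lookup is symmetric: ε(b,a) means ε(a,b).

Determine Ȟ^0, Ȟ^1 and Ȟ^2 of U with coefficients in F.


nonempty intersections:
  V1={{t1},{t7},{t1,t6},{t1,t7},{t5,t7}} V2={{t1},{t3},{t4},{t6},{t1,t6},{t1,t7},{t2,t3},{t2,t4},{t3,t4},{t2,t3,t4}} V3={{t2},{t5},{t2,t3},{t2,t4},{t5,t7},{t2,t3,t4}}
  V12={{t1},{t1,t6},{t1,t7}} V13={{t5,t7}} V23={{t2,t3},{t2,t4},{t2,t3,t4}}
C dims 3,3; δ0: rk 2, SNF 1^2
Ȟ^0: (3−2)−0=1 ⇒ Z
Ȟ^1: (3−0)−2=1 ⇒ Z
Ȟ^2: (0−0)−0=0 ⇒ 0

Ȟ^0 = Z,  Ȟ^1 = Z,  Ȟ^2 = 0


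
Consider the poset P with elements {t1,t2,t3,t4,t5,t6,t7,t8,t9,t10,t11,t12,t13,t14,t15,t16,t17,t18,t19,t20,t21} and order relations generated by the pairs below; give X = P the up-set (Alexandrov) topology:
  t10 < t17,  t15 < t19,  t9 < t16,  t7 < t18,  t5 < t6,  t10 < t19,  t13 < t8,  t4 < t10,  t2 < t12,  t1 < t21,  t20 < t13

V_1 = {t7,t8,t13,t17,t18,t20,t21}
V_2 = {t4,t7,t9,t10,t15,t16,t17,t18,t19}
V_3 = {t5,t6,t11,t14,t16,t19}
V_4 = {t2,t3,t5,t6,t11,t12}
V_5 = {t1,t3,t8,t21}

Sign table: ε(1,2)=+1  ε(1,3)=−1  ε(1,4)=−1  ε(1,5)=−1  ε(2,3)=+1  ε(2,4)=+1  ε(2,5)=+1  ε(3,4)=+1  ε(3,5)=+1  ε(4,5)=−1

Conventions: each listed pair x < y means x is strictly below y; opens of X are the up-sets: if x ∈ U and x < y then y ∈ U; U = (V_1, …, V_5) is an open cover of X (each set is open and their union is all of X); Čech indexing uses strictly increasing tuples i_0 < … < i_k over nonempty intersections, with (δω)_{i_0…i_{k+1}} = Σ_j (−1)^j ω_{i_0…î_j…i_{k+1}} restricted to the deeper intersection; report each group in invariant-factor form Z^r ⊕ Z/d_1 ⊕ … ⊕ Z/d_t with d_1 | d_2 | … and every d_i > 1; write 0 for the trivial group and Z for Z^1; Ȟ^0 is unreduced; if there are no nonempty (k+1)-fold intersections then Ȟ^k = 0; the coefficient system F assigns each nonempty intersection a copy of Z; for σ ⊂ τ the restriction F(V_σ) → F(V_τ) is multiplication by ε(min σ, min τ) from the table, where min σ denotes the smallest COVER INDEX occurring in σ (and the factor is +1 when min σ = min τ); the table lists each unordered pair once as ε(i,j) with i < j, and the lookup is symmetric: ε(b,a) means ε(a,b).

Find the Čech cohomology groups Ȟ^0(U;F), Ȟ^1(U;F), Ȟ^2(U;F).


nonempty overlaps:
  V12={t7,t17,t18} V15={t8,t21} V23={t16,t19} V34={t5,t6,t11} V45={t3}
C dims 5,5; δ0: rk 4, SNF 1^4
degree 0: 5−4−0 = 1 → Ȟ^0 ≅ Z
degree 1: 5−0−4 = 1 → Ȟ^1 ≅ Z
degree 2: 0−0−0 = 0 → Ȟ^2 ≅ 0

Ȟ^0(U;F) ≅ Z,  Ȟ^1(U;F) ≅ Z,  Ȟ^2(U;F) ≅ 0
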